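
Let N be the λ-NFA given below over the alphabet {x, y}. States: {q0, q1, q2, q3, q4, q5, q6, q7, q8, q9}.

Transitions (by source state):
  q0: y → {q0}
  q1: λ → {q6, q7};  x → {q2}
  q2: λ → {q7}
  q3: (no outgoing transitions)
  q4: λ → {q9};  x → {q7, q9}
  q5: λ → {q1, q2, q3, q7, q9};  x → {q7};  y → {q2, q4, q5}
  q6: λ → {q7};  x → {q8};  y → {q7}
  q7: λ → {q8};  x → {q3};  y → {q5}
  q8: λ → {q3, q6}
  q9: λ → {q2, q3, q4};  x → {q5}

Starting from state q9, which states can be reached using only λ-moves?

Start with {q9}.
From q9 via λ: add q2, q3, q4.
From q2 via λ: add q7.
From q7 via λ: add q8.
From q8 via λ: add q6.
No new states can be added; the closed set is {q2, q3, q4, q6, q7, q8, q9}.

{q2, q3, q4, q6, q7, q8, q9}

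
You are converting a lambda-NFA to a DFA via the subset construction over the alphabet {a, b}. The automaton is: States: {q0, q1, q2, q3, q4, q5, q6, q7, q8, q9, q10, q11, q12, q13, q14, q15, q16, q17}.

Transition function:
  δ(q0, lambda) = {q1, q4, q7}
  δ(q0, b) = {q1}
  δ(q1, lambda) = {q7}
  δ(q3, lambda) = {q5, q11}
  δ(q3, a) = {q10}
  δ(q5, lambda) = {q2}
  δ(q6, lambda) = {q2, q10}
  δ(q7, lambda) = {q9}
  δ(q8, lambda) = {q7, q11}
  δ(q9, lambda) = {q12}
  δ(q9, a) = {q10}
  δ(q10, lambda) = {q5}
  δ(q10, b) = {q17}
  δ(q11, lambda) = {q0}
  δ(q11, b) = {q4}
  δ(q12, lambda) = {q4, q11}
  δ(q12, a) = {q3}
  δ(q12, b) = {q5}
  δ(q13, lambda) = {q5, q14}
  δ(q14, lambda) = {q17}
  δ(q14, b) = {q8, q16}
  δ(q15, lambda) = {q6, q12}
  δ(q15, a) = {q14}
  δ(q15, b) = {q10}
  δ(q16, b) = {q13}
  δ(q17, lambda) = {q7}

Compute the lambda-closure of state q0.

{q0, q1, q4, q7, q9, q11, q12}

Start with {q0}.
From q0 via lambda: add q1, q4, q7.
From q7 via lambda: add q9.
From q9 via lambda: add q12.
From q12 via lambda: add q11.
No new states can be added; the closed set is {q0, q1, q4, q7, q9, q11, q12}.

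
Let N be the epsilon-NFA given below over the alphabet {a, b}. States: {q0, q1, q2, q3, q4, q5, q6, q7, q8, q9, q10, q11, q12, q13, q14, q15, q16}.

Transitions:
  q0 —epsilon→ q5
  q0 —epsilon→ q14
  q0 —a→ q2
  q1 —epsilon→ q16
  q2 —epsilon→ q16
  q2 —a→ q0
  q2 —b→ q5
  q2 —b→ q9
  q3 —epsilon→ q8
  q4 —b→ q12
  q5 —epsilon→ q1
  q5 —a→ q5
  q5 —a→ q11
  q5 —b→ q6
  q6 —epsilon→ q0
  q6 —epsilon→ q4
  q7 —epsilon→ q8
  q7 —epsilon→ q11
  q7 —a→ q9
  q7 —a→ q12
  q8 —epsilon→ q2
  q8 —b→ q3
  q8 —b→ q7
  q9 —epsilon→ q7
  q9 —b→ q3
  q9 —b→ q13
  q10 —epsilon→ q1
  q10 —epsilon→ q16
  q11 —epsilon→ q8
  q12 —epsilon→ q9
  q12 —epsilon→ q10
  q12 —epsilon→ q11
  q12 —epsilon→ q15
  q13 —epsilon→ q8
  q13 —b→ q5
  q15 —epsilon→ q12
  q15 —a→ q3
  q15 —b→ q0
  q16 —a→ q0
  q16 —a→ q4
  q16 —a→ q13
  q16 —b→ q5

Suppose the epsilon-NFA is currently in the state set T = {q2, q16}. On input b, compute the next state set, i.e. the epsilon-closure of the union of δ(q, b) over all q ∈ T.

q2 on b → {q5, q9}.
q16 on b → {q5}.
Union after reading b: {q5, q9}.
Now take the epsilon-closure:
From q5 via epsilon: add q1.
From q9 via epsilon: add q7.
From q1 via epsilon: add q16.
From q7 via epsilon: add q8, q11.
From q8 via epsilon: add q2.
No new states can be added; the closed set is {q1, q2, q5, q7, q8, q9, q11, q16}.

{q1, q2, q5, q7, q8, q9, q11, q16}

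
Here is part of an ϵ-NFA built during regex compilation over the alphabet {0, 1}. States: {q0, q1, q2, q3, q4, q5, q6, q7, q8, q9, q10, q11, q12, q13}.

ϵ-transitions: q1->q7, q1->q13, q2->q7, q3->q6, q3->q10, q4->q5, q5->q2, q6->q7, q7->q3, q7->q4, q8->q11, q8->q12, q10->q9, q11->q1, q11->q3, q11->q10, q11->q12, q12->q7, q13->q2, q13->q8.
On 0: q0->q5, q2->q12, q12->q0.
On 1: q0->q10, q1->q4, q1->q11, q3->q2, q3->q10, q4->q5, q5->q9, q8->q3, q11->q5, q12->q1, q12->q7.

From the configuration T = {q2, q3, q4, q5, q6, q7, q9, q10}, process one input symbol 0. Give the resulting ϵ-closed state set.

q2 on 0 → {q12}.
No 0-transition from q3, q4, q5, q6, q7, q9, q10.
Union after reading 0: {q12}.
Now take the ϵ-closure:
From q12 via ϵ: add q7.
From q7 via ϵ: add q3, q4.
From q3 via ϵ: add q6, q10.
From q4 via ϵ: add q5.
From q5 via ϵ: add q2.
From q10 via ϵ: add q9.
No new states can be added; the closed set is {q2, q3, q4, q5, q6, q7, q9, q10, q12}.

{q2, q3, q4, q5, q6, q7, q9, q10, q12}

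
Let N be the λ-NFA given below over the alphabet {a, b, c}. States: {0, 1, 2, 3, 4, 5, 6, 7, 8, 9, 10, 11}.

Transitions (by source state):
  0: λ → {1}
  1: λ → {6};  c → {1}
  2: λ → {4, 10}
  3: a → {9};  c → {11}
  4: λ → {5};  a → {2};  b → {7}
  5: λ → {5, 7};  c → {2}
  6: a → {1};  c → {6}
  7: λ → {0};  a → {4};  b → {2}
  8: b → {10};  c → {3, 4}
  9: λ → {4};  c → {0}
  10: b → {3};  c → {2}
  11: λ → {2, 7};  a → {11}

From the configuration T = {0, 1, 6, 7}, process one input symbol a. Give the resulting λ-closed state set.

{0, 1, 4, 5, 6, 7}

6 on a → {1}.
7 on a → {4}.
No a-transition from 0, 1.
Union after reading a: {1, 4}.
Now take the λ-closure:
From 1 via λ: add 6.
From 4 via λ: add 5.
From 5 via λ: add 7.
From 7 via λ: add 0.
No new states can be added; the closed set is {0, 1, 4, 5, 6, 7}.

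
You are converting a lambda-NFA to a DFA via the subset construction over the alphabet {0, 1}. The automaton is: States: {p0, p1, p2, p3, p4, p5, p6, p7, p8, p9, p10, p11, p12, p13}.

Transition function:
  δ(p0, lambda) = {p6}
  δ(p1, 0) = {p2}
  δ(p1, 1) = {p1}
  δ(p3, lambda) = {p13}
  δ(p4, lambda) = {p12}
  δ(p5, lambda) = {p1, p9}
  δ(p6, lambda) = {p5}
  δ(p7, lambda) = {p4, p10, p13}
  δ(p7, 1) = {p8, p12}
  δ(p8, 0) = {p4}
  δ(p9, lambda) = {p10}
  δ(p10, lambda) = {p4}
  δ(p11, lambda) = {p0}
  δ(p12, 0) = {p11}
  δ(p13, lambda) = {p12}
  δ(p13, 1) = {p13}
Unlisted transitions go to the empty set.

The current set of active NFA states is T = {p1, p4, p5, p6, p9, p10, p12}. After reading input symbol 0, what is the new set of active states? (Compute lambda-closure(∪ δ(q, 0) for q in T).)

p1 on 0 → {p2}.
p12 on 0 → {p11}.
No 0-transition from p4, p5, p6, p9, p10.
Union after reading 0: {p2, p11}.
Now take the lambda-closure:
From p11 via lambda: add p0.
From p0 via lambda: add p6.
From p6 via lambda: add p5.
From p5 via lambda: add p1, p9.
From p9 via lambda: add p10.
From p10 via lambda: add p4.
From p4 via lambda: add p12.
No new states can be added; the closed set is {p0, p1, p2, p4, p5, p6, p9, p10, p11, p12}.

{p0, p1, p2, p4, p5, p6, p9, p10, p11, p12}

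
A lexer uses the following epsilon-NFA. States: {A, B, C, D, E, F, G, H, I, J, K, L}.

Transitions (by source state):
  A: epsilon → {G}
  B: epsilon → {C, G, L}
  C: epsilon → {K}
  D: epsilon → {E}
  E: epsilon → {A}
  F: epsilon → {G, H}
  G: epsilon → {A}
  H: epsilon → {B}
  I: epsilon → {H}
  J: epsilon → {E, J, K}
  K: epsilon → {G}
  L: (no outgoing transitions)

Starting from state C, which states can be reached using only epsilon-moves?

Start with {C}.
From C via epsilon: add K.
From K via epsilon: add G.
From G via epsilon: add A.
No new states can be added; the closed set is {A, C, G, K}.

{A, C, G, K}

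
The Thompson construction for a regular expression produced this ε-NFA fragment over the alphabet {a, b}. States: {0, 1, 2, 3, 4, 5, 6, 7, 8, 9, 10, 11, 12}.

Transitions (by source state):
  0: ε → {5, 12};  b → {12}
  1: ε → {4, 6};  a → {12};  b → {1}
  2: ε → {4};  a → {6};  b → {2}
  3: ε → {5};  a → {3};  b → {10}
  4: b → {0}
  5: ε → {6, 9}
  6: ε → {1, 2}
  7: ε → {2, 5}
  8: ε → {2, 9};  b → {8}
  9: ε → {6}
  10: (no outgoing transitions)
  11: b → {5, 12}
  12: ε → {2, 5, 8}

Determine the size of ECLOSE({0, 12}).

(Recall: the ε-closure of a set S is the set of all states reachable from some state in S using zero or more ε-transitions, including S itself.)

Start with {0, 12}.
From 0 via ε: add 5.
From 12 via ε: add 2, 8.
From 2 via ε: add 4.
From 5 via ε: add 6, 9.
From 6 via ε: add 1.
ε-closure = {0, 1, 2, 4, 5, 6, 8, 9, 12}, which has 9 states.

9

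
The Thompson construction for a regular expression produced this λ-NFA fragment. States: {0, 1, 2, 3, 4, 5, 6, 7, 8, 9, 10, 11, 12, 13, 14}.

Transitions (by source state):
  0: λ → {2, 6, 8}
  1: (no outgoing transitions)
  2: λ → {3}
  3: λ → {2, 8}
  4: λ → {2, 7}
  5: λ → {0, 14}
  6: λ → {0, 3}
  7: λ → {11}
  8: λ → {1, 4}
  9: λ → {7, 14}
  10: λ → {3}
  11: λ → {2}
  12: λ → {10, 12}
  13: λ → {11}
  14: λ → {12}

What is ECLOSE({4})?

Start with {4}.
From 4 via λ: add 2, 7.
From 2 via λ: add 3.
From 7 via λ: add 11.
From 3 via λ: add 8.
From 8 via λ: add 1.
No new states can be added; the closed set is {1, 2, 3, 4, 7, 8, 11}.

{1, 2, 3, 4, 7, 8, 11}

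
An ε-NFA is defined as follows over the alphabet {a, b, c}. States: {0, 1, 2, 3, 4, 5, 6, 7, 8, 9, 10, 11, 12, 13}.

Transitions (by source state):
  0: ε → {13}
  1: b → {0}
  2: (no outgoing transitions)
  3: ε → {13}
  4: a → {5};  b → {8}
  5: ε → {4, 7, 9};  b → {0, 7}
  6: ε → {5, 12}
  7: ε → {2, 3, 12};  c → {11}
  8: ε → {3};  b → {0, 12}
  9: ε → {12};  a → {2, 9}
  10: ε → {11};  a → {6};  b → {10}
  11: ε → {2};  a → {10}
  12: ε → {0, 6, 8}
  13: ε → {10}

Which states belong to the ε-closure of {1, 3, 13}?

Start with {1, 3, 13}.
From 13 via ε: add 10.
From 10 via ε: add 11.
From 11 via ε: add 2.
No new states can be added; the closed set is {1, 2, 3, 10, 11, 13}.

{1, 2, 3, 10, 11, 13}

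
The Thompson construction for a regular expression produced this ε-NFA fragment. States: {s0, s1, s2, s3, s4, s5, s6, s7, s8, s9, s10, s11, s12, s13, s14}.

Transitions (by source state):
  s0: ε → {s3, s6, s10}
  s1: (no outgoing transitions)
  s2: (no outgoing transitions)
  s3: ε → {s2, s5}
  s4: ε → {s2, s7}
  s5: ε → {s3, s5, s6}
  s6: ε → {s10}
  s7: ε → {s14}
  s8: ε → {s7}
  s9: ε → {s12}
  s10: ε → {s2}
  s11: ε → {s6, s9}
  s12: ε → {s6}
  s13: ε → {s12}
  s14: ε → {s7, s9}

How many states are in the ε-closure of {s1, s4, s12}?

Start with {s1, s4, s12}.
From s4 via ε: add s2, s7.
From s12 via ε: add s6.
From s6 via ε: add s10.
From s7 via ε: add s14.
From s14 via ε: add s9.
ε-closure = {s1, s2, s4, s6, s7, s9, s10, s12, s14}, which has 9 states.

9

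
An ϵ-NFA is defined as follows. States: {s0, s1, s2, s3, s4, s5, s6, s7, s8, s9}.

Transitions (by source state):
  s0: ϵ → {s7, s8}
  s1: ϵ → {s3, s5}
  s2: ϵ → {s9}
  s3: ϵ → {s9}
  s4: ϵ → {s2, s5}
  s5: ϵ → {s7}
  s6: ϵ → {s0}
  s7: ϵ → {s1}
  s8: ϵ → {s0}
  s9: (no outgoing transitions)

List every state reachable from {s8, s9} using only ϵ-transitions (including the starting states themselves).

Start with {s8, s9}.
From s8 via ϵ: add s0.
From s0 via ϵ: add s7.
From s7 via ϵ: add s1.
From s1 via ϵ: add s3, s5.
No new states can be added; the closed set is {s0, s1, s3, s5, s7, s8, s9}.

{s0, s1, s3, s5, s7, s8, s9}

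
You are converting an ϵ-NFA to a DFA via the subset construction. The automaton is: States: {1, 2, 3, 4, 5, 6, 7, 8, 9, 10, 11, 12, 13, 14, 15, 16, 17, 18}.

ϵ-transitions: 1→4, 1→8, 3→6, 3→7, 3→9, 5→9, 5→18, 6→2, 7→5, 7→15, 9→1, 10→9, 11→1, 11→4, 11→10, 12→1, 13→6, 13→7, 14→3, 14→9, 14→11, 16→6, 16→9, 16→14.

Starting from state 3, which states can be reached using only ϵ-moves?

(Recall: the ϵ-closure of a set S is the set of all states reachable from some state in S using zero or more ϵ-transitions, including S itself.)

Start with {3}.
From 3 via ϵ: add 6, 7, 9.
From 6 via ϵ: add 2.
From 7 via ϵ: add 5, 15.
From 9 via ϵ: add 1.
From 1 via ϵ: add 4, 8.
From 5 via ϵ: add 18.
No new states can be added; the closed set is {1, 2, 3, 4, 5, 6, 7, 8, 9, 15, 18}.

{1, 2, 3, 4, 5, 6, 7, 8, 9, 15, 18}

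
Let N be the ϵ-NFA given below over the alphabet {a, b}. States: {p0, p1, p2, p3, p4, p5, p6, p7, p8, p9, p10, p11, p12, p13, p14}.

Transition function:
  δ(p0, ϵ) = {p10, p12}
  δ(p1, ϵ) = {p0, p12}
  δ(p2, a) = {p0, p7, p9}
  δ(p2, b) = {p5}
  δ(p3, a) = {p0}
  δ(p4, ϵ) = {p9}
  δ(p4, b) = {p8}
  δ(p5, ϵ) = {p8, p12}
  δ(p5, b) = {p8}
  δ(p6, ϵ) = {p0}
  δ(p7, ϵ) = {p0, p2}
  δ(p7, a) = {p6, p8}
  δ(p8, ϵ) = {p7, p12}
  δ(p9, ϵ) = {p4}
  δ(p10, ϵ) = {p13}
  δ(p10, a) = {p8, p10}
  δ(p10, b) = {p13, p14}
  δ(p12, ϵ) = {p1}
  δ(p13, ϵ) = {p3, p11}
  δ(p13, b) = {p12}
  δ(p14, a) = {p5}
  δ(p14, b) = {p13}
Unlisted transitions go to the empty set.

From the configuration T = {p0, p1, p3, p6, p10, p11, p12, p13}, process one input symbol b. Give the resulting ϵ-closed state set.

{p0, p1, p3, p10, p11, p12, p13, p14}

p10 on b → {p13, p14}.
p13 on b → {p12}.
No b-transition from p0, p1, p3, p6, p11, p12.
Union after reading b: {p12, p13, p14}.
Now take the ϵ-closure:
From p12 via ϵ: add p1.
From p13 via ϵ: add p3, p11.
From p1 via ϵ: add p0.
From p0 via ϵ: add p10.
No new states can be added; the closed set is {p0, p1, p3, p10, p11, p12, p13, p14}.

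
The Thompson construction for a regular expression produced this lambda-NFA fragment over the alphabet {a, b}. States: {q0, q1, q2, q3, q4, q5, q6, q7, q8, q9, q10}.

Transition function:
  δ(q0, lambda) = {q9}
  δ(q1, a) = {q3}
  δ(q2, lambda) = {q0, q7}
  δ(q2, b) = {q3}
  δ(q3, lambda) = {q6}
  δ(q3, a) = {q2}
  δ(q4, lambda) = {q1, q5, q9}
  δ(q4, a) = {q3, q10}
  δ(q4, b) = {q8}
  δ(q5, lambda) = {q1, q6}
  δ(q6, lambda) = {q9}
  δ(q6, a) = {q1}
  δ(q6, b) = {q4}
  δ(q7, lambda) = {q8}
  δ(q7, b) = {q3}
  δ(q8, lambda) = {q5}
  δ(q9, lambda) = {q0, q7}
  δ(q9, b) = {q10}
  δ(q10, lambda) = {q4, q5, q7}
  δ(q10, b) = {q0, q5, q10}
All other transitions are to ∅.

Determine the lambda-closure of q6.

Start with {q6}.
From q6 via lambda: add q9.
From q9 via lambda: add q0, q7.
From q7 via lambda: add q8.
From q8 via lambda: add q5.
From q5 via lambda: add q1.
No new states can be added; the closed set is {q0, q1, q5, q6, q7, q8, q9}.

{q0, q1, q5, q6, q7, q8, q9}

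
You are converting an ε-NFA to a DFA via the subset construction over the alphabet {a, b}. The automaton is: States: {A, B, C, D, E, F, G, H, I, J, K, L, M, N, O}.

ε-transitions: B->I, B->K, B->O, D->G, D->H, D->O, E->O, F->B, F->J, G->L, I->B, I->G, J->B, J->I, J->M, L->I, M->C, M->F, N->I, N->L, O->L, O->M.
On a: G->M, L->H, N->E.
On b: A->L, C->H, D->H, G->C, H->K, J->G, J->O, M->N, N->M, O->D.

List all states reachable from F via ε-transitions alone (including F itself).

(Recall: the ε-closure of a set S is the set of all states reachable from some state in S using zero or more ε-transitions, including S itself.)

{B, C, F, G, I, J, K, L, M, O}

Start with {F}.
From F via ε: add B, J.
From B via ε: add I, K, O.
From J via ε: add M.
From I via ε: add G.
From M via ε: add C.
From O via ε: add L.
No new states can be added; the closed set is {B, C, F, G, I, J, K, L, M, O}.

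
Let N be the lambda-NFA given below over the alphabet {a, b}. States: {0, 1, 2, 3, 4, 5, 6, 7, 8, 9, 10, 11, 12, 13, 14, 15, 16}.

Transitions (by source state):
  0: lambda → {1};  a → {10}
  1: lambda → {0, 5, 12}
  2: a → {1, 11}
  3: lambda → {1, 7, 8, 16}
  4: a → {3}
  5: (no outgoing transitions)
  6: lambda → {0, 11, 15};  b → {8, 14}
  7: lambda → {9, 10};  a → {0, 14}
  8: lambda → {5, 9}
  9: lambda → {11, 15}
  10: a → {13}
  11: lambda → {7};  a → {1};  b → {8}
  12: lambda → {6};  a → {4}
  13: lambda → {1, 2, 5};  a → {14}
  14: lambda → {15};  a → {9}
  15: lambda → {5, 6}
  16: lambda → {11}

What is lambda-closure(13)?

{0, 1, 2, 5, 6, 7, 9, 10, 11, 12, 13, 15}

Start with {13}.
From 13 via lambda: add 1, 2, 5.
From 1 via lambda: add 0, 12.
From 12 via lambda: add 6.
From 6 via lambda: add 11, 15.
From 11 via lambda: add 7.
From 7 via lambda: add 9, 10.
No new states can be added; the closed set is {0, 1, 2, 5, 6, 7, 9, 10, 11, 12, 13, 15}.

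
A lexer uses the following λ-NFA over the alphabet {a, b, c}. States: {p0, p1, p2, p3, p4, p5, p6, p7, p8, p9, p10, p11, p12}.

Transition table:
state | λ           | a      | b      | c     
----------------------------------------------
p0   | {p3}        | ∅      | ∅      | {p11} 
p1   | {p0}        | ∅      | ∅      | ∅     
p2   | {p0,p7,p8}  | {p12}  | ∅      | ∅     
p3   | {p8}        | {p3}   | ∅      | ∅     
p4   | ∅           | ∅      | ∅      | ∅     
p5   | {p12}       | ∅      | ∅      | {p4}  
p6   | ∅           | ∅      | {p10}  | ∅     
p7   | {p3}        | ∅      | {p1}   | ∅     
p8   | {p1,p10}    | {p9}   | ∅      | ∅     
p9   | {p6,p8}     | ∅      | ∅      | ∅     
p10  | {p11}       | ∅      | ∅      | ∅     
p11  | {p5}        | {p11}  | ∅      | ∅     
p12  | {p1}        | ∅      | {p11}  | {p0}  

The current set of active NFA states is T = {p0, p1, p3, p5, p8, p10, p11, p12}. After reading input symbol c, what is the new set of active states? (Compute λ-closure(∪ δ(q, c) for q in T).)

{p0, p1, p3, p4, p5, p8, p10, p11, p12}

p0 on c → {p11}.
p5 on c → {p4}.
p12 on c → {p0}.
No c-transition from p1, p3, p8, p10, p11.
Union after reading c: {p0, p4, p11}.
Now take the λ-closure:
From p0 via λ: add p3.
From p11 via λ: add p5.
From p3 via λ: add p8.
From p5 via λ: add p12.
From p8 via λ: add p1, p10.
No new states can be added; the closed set is {p0, p1, p3, p4, p5, p8, p10, p11, p12}.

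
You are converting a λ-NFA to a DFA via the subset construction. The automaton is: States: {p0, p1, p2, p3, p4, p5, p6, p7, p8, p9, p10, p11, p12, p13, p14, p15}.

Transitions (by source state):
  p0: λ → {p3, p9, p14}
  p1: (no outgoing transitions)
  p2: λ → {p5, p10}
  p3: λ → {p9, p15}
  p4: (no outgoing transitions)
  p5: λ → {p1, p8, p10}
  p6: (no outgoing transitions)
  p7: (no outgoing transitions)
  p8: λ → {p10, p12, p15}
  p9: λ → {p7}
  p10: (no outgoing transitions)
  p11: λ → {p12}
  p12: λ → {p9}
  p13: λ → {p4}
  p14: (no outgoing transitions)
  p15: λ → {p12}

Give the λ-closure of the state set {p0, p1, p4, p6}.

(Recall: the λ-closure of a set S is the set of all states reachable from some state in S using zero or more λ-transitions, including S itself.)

Start with {p0, p1, p4, p6}.
From p0 via λ: add p3, p9, p14.
From p3 via λ: add p15.
From p9 via λ: add p7.
From p15 via λ: add p12.
No new states can be added; the closed set is {p0, p1, p3, p4, p6, p7, p9, p12, p14, p15}.

{p0, p1, p3, p4, p6, p7, p9, p12, p14, p15}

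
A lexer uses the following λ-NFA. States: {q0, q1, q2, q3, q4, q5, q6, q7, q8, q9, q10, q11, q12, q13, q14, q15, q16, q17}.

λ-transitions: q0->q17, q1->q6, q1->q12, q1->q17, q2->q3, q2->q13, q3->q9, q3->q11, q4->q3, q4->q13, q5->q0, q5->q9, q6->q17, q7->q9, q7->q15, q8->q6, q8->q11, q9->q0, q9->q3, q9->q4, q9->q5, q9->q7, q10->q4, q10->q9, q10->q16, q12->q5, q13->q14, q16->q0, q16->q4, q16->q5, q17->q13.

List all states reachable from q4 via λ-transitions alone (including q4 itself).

{q0, q3, q4, q5, q7, q9, q11, q13, q14, q15, q17}

Start with {q4}.
From q4 via λ: add q3, q13.
From q3 via λ: add q9, q11.
From q13 via λ: add q14.
From q9 via λ: add q0, q5, q7.
From q0 via λ: add q17.
From q7 via λ: add q15.
No new states can be added; the closed set is {q0, q3, q4, q5, q7, q9, q11, q13, q14, q15, q17}.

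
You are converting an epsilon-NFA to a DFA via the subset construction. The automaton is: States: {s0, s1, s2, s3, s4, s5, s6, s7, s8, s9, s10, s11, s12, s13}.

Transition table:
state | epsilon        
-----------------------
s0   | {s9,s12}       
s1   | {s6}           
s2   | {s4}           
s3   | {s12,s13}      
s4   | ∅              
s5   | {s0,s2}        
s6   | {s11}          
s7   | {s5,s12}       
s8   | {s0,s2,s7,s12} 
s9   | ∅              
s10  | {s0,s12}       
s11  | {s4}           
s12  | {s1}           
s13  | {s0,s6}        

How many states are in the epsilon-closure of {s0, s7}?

10

Start with {s0, s7}.
From s0 via epsilon: add s9, s12.
From s7 via epsilon: add s5.
From s5 via epsilon: add s2.
From s12 via epsilon: add s1.
From s1 via epsilon: add s6.
From s2 via epsilon: add s4.
From s6 via epsilon: add s11.
epsilon-closure = {s0, s1, s2, s4, s5, s6, s7, s9, s11, s12}, which has 10 states.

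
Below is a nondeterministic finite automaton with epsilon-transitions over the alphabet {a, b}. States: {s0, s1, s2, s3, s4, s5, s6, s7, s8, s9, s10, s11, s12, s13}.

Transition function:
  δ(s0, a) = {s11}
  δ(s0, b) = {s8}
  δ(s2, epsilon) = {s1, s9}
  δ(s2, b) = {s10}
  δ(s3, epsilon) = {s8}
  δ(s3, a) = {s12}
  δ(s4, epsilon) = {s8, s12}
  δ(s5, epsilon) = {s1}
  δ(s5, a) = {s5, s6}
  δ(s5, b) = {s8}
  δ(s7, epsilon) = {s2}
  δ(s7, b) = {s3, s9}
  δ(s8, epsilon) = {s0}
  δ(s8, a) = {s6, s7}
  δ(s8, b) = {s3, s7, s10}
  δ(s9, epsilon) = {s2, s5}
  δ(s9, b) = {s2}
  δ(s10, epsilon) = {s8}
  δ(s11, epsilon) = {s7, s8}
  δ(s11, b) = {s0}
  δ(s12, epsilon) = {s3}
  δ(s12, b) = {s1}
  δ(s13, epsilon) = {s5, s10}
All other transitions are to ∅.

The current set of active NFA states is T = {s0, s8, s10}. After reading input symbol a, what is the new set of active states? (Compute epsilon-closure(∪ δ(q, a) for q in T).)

{s0, s1, s2, s5, s6, s7, s8, s9, s11}

s0 on a → {s11}.
s8 on a → {s6, s7}.
No a-transition from s10.
Union after reading a: {s6, s7, s11}.
Now take the epsilon-closure:
From s7 via epsilon: add s2.
From s11 via epsilon: add s8.
From s2 via epsilon: add s1, s9.
From s8 via epsilon: add s0.
From s9 via epsilon: add s5.
No new states can be added; the closed set is {s0, s1, s2, s5, s6, s7, s8, s9, s11}.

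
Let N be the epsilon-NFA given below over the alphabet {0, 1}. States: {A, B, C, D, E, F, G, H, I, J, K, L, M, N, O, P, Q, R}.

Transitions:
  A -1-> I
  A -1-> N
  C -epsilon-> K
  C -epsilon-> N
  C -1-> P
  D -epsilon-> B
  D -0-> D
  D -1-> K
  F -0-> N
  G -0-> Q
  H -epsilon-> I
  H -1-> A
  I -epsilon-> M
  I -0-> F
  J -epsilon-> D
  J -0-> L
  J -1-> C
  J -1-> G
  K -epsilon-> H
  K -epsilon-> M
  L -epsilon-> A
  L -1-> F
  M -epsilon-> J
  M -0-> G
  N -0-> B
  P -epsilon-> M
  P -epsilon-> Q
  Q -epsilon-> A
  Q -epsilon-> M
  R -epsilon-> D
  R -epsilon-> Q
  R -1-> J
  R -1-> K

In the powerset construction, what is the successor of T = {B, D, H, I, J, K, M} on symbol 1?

D on 1 → {K}.
H on 1 → {A}.
J on 1 → {C, G}.
No 1-transition from B, I, K, M.
Union after reading 1: {A, C, G, K}.
Now take the epsilon-closure:
From C via epsilon: add N.
From K via epsilon: add H, M.
From H via epsilon: add I.
From M via epsilon: add J.
From J via epsilon: add D.
From D via epsilon: add B.
No new states can be added; the closed set is {A, B, C, D, G, H, I, J, K, M, N}.

{A, B, C, D, G, H, I, J, K, M, N}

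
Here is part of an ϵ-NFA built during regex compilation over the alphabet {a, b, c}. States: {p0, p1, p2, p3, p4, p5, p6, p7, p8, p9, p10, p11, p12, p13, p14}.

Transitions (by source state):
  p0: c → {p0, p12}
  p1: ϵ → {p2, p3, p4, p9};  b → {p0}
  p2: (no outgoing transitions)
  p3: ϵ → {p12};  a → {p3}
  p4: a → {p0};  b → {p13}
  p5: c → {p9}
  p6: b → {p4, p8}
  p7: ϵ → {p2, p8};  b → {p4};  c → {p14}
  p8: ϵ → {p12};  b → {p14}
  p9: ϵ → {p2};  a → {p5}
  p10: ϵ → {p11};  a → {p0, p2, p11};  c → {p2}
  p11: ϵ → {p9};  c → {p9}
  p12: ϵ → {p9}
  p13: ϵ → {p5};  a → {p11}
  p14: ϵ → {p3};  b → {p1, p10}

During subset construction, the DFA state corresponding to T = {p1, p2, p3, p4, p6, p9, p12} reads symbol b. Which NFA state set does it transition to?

p1 on b → {p0}.
p4 on b → {p13}.
p6 on b → {p4, p8}.
No b-transition from p2, p3, p9, p12.
Union after reading b: {p0, p4, p8, p13}.
Now take the ϵ-closure:
From p8 via ϵ: add p12.
From p13 via ϵ: add p5.
From p12 via ϵ: add p9.
From p9 via ϵ: add p2.
No new states can be added; the closed set is {p0, p2, p4, p5, p8, p9, p12, p13}.

{p0, p2, p4, p5, p8, p9, p12, p13}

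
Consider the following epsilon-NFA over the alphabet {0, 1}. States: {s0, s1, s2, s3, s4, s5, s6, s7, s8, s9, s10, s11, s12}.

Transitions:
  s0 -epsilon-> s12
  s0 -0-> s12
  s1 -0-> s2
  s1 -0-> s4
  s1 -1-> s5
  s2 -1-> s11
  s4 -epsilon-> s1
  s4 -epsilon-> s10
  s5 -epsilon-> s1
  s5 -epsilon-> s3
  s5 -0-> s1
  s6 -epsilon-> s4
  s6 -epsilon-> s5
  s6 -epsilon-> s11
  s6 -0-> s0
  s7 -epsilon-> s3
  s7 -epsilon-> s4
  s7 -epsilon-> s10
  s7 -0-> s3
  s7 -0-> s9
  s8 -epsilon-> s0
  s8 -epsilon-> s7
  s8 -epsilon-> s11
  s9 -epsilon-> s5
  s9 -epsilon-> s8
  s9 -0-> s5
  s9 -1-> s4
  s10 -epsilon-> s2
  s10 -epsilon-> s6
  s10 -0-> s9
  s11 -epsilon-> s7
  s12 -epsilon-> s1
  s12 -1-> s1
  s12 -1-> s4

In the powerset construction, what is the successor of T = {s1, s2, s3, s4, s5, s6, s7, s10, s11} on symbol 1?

s1 on 1 → {s5}.
s2 on 1 → {s11}.
No 1-transition from s3, s4, s5, s6, s7, s10, s11.
Union after reading 1: {s5, s11}.
Now take the epsilon-closure:
From s5 via epsilon: add s1, s3.
From s11 via epsilon: add s7.
From s7 via epsilon: add s4, s10.
From s10 via epsilon: add s2, s6.
No new states can be added; the closed set is {s1, s2, s3, s4, s5, s6, s7, s10, s11}.

{s1, s2, s3, s4, s5, s6, s7, s10, s11}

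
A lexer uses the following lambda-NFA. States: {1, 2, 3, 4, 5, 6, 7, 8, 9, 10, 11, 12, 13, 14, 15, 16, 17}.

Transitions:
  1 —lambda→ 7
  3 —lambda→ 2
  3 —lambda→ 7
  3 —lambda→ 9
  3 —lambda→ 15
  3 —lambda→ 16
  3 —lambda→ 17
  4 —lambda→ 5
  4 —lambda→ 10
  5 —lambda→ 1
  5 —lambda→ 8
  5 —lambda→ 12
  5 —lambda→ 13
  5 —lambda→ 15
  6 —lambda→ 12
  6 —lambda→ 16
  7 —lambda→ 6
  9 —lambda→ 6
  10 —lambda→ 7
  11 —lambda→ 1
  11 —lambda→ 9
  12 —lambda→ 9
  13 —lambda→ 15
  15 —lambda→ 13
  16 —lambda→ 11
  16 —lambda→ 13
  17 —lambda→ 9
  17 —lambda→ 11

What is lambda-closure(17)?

{1, 6, 7, 9, 11, 12, 13, 15, 16, 17}

Start with {17}.
From 17 via lambda: add 9, 11.
From 9 via lambda: add 6.
From 11 via lambda: add 1.
From 1 via lambda: add 7.
From 6 via lambda: add 12, 16.
From 16 via lambda: add 13.
From 13 via lambda: add 15.
No new states can be added; the closed set is {1, 6, 7, 9, 11, 12, 13, 15, 16, 17}.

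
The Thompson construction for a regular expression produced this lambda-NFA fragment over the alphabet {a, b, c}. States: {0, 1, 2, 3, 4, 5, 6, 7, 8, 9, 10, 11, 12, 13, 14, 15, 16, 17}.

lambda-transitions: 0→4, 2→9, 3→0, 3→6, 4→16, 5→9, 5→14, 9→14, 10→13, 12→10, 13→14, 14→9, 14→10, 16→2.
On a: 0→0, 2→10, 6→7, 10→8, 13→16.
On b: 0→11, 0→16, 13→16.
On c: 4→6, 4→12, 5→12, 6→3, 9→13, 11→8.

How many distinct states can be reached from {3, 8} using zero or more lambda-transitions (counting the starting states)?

Start with {3, 8}.
From 3 via lambda: add 0, 6.
From 0 via lambda: add 4.
From 4 via lambda: add 16.
From 16 via lambda: add 2.
From 2 via lambda: add 9.
From 9 via lambda: add 14.
From 14 via lambda: add 10.
From 10 via lambda: add 13.
lambda-closure = {0, 2, 3, 4, 6, 8, 9, 10, 13, 14, 16}, which has 11 states.

11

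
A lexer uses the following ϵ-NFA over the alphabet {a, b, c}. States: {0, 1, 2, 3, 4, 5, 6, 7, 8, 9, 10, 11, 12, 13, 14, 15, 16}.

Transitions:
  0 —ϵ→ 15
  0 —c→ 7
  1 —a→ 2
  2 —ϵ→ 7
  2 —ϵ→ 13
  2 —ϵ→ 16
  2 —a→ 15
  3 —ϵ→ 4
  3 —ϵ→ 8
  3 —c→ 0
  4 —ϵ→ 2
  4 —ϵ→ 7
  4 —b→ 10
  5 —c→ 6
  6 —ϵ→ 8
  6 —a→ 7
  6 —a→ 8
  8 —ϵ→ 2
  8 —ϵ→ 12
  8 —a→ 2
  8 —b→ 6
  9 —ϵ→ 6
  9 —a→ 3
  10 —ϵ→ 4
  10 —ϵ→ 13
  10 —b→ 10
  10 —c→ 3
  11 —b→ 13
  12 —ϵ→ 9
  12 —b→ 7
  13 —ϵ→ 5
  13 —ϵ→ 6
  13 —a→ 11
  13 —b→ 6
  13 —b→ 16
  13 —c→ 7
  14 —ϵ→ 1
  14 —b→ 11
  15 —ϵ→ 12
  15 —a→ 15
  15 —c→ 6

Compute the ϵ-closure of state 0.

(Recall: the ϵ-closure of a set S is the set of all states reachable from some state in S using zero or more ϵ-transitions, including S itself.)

{0, 2, 5, 6, 7, 8, 9, 12, 13, 15, 16}

Start with {0}.
From 0 via ϵ: add 15.
From 15 via ϵ: add 12.
From 12 via ϵ: add 9.
From 9 via ϵ: add 6.
From 6 via ϵ: add 8.
From 8 via ϵ: add 2.
From 2 via ϵ: add 7, 13, 16.
From 13 via ϵ: add 5.
No new states can be added; the closed set is {0, 2, 5, 6, 7, 8, 9, 12, 13, 15, 16}.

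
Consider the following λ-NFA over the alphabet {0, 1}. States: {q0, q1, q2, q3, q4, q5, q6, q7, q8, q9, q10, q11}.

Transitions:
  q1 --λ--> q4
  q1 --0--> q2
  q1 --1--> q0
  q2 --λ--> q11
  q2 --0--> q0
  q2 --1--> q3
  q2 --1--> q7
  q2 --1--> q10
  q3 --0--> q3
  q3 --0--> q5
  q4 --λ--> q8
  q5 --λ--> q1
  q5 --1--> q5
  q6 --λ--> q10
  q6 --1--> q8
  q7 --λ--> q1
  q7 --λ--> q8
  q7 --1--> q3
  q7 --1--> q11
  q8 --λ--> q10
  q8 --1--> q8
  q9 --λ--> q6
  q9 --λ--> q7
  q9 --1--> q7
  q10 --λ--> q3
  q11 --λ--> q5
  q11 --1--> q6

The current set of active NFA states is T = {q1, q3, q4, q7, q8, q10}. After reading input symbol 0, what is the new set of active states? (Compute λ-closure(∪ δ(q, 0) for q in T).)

{q1, q2, q3, q4, q5, q8, q10, q11}

q1 on 0 → {q2}.
q3 on 0 → {q3, q5}.
No 0-transition from q4, q7, q8, q10.
Union after reading 0: {q2, q3, q5}.
Now take the λ-closure:
From q2 via λ: add q11.
From q5 via λ: add q1.
From q1 via λ: add q4.
From q4 via λ: add q8.
From q8 via λ: add q10.
No new states can be added; the closed set is {q1, q2, q3, q4, q5, q8, q10, q11}.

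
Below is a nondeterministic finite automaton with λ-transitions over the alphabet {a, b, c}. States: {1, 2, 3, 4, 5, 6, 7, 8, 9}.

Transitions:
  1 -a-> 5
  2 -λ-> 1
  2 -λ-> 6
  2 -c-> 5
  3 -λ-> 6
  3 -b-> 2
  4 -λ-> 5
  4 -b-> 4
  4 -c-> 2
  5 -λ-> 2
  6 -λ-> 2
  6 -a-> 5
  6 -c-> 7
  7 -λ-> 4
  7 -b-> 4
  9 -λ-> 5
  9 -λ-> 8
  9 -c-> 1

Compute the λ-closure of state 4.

{1, 2, 4, 5, 6}

Start with {4}.
From 4 via λ: add 5.
From 5 via λ: add 2.
From 2 via λ: add 1, 6.
No new states can be added; the closed set is {1, 2, 4, 5, 6}.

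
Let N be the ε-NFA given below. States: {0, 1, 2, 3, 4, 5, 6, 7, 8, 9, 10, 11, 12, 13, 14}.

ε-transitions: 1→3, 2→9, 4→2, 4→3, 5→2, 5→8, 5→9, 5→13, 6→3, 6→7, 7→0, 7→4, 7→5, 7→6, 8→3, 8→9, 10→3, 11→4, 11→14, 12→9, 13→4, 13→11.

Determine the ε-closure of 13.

Start with {13}.
From 13 via ε: add 4, 11.
From 4 via ε: add 2, 3.
From 11 via ε: add 14.
From 2 via ε: add 9.
No new states can be added; the closed set is {2, 3, 4, 9, 11, 13, 14}.

{2, 3, 4, 9, 11, 13, 14}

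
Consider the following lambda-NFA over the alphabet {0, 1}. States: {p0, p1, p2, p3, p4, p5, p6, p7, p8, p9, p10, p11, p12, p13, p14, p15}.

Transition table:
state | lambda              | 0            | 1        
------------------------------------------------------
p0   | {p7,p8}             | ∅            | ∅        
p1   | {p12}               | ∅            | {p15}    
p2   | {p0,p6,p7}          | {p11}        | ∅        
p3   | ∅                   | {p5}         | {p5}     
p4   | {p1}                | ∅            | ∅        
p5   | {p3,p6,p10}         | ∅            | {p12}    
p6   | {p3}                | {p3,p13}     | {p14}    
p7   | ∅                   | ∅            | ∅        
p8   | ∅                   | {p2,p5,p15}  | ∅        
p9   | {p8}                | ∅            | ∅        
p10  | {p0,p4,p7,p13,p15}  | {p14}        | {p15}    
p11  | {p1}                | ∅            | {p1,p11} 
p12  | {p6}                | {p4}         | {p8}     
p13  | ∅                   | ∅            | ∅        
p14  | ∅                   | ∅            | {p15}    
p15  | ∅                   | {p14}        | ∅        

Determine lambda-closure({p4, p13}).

Start with {p4, p13}.
From p4 via lambda: add p1.
From p1 via lambda: add p12.
From p12 via lambda: add p6.
From p6 via lambda: add p3.
No new states can be added; the closed set is {p1, p3, p4, p6, p12, p13}.

{p1, p3, p4, p6, p12, p13}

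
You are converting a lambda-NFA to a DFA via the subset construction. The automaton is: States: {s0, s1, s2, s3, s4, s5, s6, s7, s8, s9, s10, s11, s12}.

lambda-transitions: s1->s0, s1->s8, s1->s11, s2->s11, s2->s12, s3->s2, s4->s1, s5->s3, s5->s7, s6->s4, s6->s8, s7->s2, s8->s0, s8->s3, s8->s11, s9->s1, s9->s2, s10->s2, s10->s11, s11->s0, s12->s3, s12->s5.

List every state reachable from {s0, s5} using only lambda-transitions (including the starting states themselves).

Start with {s0, s5}.
From s5 via lambda: add s3, s7.
From s3 via lambda: add s2.
From s2 via lambda: add s11, s12.
No new states can be added; the closed set is {s0, s2, s3, s5, s7, s11, s12}.

{s0, s2, s3, s5, s7, s11, s12}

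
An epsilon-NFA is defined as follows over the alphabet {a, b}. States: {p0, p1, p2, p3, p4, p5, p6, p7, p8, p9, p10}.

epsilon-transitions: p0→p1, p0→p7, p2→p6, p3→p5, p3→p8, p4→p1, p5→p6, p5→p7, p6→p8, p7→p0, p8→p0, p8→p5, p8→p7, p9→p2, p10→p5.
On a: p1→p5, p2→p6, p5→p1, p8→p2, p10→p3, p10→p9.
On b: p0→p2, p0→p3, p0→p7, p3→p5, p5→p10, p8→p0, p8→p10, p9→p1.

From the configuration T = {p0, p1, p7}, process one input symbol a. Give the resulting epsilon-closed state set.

p1 on a → {p5}.
No a-transition from p0, p7.
Union after reading a: {p5}.
Now take the epsilon-closure:
From p5 via epsilon: add p6, p7.
From p6 via epsilon: add p8.
From p7 via epsilon: add p0.
From p0 via epsilon: add p1.
No new states can be added; the closed set is {p0, p1, p5, p6, p7, p8}.

{p0, p1, p5, p6, p7, p8}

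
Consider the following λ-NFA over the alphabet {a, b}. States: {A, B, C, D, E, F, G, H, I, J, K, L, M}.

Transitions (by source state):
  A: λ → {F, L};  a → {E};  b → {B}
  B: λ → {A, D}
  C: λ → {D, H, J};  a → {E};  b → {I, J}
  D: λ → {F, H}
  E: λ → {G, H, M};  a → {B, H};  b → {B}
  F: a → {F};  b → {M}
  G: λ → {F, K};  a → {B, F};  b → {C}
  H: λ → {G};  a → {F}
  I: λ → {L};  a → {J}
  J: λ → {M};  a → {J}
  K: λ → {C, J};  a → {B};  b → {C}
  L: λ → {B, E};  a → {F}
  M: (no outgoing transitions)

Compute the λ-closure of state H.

Start with {H}.
From H via λ: add G.
From G via λ: add F, K.
From K via λ: add C, J.
From C via λ: add D.
From J via λ: add M.
No new states can be added; the closed set is {C, D, F, G, H, J, K, M}.

{C, D, F, G, H, J, K, M}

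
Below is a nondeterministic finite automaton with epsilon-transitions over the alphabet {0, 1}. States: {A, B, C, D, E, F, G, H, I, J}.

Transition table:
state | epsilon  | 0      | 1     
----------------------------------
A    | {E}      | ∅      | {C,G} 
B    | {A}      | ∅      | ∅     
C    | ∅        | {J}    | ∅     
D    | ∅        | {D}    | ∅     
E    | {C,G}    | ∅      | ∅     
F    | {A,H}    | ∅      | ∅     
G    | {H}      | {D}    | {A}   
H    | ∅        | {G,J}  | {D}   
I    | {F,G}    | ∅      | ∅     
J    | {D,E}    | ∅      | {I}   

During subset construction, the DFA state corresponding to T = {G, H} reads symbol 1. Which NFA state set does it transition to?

G on 1 → {A}.
H on 1 → {D}.
Union after reading 1: {A, D}.
Now take the epsilon-closure:
From A via epsilon: add E.
From E via epsilon: add C, G.
From G via epsilon: add H.
No new states can be added; the closed set is {A, C, D, E, G, H}.

{A, C, D, E, G, H}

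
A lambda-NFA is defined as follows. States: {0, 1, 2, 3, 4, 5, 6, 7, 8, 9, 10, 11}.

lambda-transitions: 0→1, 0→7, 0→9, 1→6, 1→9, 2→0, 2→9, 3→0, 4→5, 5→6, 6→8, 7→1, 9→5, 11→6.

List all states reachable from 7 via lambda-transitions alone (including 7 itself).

{1, 5, 6, 7, 8, 9}

Start with {7}.
From 7 via lambda: add 1.
From 1 via lambda: add 6, 9.
From 6 via lambda: add 8.
From 9 via lambda: add 5.
No new states can be added; the closed set is {1, 5, 6, 7, 8, 9}.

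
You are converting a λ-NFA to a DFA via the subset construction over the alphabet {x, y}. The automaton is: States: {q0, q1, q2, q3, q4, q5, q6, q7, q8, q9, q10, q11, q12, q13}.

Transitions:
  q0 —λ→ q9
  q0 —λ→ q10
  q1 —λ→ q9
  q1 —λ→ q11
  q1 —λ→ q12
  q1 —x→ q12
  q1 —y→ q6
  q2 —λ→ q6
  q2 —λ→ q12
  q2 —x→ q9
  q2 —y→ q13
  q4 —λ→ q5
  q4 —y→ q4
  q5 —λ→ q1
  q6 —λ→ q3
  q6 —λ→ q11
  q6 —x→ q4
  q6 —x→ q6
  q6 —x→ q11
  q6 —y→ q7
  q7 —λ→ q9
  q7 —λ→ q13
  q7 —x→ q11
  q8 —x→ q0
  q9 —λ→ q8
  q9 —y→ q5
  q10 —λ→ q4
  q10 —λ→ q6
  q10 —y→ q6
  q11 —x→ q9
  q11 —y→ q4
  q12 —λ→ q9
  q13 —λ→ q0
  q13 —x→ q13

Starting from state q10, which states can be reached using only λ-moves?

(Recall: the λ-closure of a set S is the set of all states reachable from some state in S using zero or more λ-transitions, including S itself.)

{q1, q3, q4, q5, q6, q8, q9, q10, q11, q12}

Start with {q10}.
From q10 via λ: add q4, q6.
From q4 via λ: add q5.
From q6 via λ: add q3, q11.
From q5 via λ: add q1.
From q1 via λ: add q9, q12.
From q9 via λ: add q8.
No new states can be added; the closed set is {q1, q3, q4, q5, q6, q8, q9, q10, q11, q12}.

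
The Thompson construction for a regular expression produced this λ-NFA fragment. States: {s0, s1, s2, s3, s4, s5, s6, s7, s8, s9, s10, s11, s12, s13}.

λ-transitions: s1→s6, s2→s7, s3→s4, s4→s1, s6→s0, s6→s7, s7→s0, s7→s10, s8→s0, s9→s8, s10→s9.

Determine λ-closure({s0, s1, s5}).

{s0, s1, s5, s6, s7, s8, s9, s10}

Start with {s0, s1, s5}.
From s1 via λ: add s6.
From s6 via λ: add s7.
From s7 via λ: add s10.
From s10 via λ: add s9.
From s9 via λ: add s8.
No new states can be added; the closed set is {s0, s1, s5, s6, s7, s8, s9, s10}.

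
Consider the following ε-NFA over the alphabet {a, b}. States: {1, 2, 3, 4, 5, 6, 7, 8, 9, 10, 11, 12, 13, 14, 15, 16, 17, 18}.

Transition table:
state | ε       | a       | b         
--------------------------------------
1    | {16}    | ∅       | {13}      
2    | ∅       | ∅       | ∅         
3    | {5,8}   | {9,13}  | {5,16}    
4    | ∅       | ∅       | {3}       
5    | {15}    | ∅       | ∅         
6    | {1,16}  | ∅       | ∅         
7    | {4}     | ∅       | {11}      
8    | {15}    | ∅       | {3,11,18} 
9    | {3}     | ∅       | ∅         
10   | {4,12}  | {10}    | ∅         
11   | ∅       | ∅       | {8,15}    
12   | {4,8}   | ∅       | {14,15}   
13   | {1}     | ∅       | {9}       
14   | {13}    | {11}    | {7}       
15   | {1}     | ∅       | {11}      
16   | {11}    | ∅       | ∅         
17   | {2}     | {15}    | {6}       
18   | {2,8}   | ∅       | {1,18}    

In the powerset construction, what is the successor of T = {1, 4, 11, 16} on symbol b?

1 on b → {13}.
4 on b → {3}.
11 on b → {8, 15}.
No b-transition from 16.
Union after reading b: {3, 8, 13, 15}.
Now take the ε-closure:
From 3 via ε: add 5.
From 13 via ε: add 1.
From 1 via ε: add 16.
From 16 via ε: add 11.
No new states can be added; the closed set is {1, 3, 5, 8, 11, 13, 15, 16}.

{1, 3, 5, 8, 11, 13, 15, 16}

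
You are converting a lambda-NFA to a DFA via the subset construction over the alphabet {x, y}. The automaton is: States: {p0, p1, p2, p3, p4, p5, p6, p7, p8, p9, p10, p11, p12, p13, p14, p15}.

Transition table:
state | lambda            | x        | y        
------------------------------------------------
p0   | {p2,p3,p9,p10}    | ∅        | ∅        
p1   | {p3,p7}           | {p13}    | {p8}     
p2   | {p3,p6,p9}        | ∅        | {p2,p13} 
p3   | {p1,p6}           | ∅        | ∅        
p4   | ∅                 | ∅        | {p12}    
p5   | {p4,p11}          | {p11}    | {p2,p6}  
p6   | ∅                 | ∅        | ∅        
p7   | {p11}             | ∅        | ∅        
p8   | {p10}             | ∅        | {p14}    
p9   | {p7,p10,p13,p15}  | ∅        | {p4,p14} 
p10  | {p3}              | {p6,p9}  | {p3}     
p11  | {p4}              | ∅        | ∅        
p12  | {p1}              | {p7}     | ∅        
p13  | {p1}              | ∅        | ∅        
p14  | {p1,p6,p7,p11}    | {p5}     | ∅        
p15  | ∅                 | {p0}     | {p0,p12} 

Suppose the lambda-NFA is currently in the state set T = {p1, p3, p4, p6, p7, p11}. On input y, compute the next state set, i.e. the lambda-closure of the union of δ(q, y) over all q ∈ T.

{p1, p3, p4, p6, p7, p8, p10, p11, p12}

p1 on y → {p8}.
p4 on y → {p12}.
No y-transition from p3, p6, p7, p11.
Union after reading y: {p8, p12}.
Now take the lambda-closure:
From p8 via lambda: add p10.
From p12 via lambda: add p1.
From p1 via lambda: add p3, p7.
From p3 via lambda: add p6.
From p7 via lambda: add p11.
From p11 via lambda: add p4.
No new states can be added; the closed set is {p1, p3, p4, p6, p7, p8, p10, p11, p12}.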